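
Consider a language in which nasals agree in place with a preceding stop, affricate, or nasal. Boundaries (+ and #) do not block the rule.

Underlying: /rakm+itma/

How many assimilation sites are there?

2

/m/ after /k/ (velar) → [ŋ]
/m/ after /t/ (alveolar) → [n]
2 segments change.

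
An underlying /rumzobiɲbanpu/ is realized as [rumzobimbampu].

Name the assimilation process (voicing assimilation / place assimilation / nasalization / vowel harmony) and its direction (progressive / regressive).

/ɲ/→[m] /n/→[m].
Each target copies a feature from the following segment, so the direction is regressive.

place assimilation, regressive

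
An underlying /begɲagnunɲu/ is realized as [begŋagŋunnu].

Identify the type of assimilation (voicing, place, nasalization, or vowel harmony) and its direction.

/ɲ/→[ŋ] /n/→[ŋ] /ɲ/→[n].
Each target copies a feature from the preceding segment, so the direction is progressive.

place assimilation, progressive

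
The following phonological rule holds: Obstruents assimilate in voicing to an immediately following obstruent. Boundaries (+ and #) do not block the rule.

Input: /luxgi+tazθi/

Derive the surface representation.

/x/ before /g/ (voiced) → [ɣ]
/z/ before /θ/ (voiceless) → [s]

[luɣgi+tasθi]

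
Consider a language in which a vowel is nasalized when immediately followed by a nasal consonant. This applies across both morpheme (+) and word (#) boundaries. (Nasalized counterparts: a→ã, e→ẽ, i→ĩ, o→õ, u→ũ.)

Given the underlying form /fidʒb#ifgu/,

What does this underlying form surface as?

no segment meets the rule's conditions; no change.

[fidʒb#ifgu]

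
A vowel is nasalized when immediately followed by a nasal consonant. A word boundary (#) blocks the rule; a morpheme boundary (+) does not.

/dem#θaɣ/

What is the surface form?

/e/ before nasal /m/ → [ẽ]

[dẽm#θaɣ]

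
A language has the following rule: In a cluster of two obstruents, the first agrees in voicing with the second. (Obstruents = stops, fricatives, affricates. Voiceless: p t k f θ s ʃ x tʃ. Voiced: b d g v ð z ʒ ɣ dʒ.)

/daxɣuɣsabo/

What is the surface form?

/x/ before /ɣ/ (voiced) → [ɣ]
/ɣ/ before /s/ (voiceless) → [x]

[daɣɣuxsabo]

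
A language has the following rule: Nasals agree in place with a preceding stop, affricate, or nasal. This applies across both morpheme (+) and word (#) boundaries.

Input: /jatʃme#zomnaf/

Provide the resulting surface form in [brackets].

[jatʃɲe#zommaf]

/m/ after /tʃ/ (palatal) → [ɲ]
/n/ after /m/ (labial) → [m]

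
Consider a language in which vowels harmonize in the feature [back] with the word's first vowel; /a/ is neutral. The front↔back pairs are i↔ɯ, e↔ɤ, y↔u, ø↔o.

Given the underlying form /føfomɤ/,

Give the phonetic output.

[føføme]

/o/ harmonizes with /ø/ ([-back]) → [ø]
/ɤ/ harmonizes with /ø/ ([-back]) → [e]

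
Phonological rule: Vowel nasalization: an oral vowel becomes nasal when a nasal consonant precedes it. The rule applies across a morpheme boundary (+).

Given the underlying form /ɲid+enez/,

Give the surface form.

[ɲĩd+enẽz]

/i/ after nasal /ɲ/ → [ĩ]
/e/ after nasal /n/ → [ẽ]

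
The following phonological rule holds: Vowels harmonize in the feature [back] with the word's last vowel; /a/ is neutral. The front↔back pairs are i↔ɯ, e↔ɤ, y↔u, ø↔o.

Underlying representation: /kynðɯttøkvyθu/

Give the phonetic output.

/y/ harmonizes with /u/ ([+back]) → [u]
/ø/ harmonizes with /u/ ([+back]) → [o]
/y/ harmonizes with /u/ ([+back]) → [u]

[kunðɯttokvuθu]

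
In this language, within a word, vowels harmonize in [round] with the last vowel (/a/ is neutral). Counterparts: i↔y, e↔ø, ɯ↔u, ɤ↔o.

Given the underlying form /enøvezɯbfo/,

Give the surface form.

[ønøvøzubfo]

/e/ harmonizes with /o/ ([+round]) → [ø]
/e/ harmonizes with /o/ ([+round]) → [ø]
/ɯ/ harmonizes with /o/ ([+round]) → [u]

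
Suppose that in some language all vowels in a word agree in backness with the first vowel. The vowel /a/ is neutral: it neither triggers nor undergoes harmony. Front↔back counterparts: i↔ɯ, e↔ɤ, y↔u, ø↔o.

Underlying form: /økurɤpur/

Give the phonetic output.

/u/ harmonizes with /ø/ ([-back]) → [y]
/ɤ/ harmonizes with /ø/ ([-back]) → [e]
/u/ harmonizes with /ø/ ([-back]) → [y]

[økyrepyr]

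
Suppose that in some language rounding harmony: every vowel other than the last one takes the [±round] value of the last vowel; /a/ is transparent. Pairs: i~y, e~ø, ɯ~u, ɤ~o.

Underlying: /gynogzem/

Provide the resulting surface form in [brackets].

/y/ harmonizes with /e/ ([-round]) → [i]
/o/ harmonizes with /e/ ([-round]) → [ɤ]

[ginɤgzem]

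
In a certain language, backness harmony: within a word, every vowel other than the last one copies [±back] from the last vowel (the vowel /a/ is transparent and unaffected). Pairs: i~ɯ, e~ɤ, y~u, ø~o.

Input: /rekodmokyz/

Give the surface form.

[rekødmøkyz]

/o/ harmonizes with /y/ ([-back]) → [ø]
/o/ harmonizes with /y/ ([-back]) → [ø]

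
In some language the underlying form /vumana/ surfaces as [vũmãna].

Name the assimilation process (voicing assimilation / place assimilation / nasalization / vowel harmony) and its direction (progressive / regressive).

/u/→[ũ] /a/→[ã].
Each target copies a feature from the following segment, so the direction is regressive.

nasalization, regressive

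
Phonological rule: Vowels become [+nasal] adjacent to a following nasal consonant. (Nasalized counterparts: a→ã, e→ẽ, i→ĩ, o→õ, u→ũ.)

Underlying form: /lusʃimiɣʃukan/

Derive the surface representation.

/i/ before nasal /m/ → [ĩ]
/a/ before nasal /n/ → [ã]

[lusʃĩmiɣʃukãn]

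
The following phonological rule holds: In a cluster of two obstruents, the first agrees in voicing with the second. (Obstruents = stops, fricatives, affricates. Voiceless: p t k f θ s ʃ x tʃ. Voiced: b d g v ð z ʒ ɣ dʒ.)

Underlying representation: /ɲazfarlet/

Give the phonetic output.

/z/ before /f/ (voiceless) → [s]

[ɲasfarlet]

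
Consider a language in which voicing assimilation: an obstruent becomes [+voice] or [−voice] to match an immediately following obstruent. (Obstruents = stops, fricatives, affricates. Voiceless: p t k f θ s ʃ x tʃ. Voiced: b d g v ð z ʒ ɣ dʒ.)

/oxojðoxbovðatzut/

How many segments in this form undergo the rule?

/x/ before /b/ (voiced) → [ɣ]
/t/ before /z/ (voiced) → [d]
2 segments change.

2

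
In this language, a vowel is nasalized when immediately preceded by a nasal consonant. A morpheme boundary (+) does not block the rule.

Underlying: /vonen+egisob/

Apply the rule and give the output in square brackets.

[vonẽn+ẽgisob]

/e/ after nasal /n/ → [ẽ]
/e/ after nasal /n/ → [ẽ]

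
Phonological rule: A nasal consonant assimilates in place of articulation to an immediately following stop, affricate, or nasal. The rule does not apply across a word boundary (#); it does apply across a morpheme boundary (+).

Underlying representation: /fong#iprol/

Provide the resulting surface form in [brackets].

[foŋg#iprol]

/n/ before /g/ (velar) → [ŋ]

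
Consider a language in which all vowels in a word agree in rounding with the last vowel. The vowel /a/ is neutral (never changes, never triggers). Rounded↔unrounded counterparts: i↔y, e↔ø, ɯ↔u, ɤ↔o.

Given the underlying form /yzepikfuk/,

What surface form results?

[yzøpykfuk]

/e/ harmonizes with /u/ ([+round]) → [ø]
/i/ harmonizes with /u/ ([+round]) → [y]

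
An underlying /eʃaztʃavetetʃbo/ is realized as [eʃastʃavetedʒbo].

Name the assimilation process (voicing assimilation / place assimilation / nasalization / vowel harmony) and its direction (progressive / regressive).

/z/→[s] /tʃ/→[dʒ].
Each target copies a feature from the following segment, so the direction is regressive.

voicing assimilation, regressive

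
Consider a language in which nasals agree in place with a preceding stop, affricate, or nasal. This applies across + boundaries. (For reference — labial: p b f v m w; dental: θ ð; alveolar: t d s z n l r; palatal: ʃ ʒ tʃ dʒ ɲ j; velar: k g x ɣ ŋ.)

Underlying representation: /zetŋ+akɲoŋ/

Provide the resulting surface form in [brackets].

/ŋ/ after /t/ (alveolar) → [n]
/ɲ/ after /k/ (velar) → [ŋ]

[zetn+akŋoŋ]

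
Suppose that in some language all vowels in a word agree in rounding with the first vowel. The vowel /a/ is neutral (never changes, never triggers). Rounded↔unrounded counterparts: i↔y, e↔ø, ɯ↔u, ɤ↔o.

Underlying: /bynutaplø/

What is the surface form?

[bynutaplø]

no segment meets the rule's conditions; no change.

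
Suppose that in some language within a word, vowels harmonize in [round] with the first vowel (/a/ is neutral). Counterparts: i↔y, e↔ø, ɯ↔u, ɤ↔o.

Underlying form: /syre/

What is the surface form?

/e/ harmonizes with /y/ ([+round]) → [ø]

[syrø]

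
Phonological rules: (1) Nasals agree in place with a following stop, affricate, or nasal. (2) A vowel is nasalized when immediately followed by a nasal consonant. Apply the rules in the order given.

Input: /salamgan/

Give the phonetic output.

[salãŋgãn]

Rule 1: /m/ before /g/ (velar) → [ŋ]
After rule 1: salaŋgan
Rule 2: /a/ before nasal /ŋ/ → [ã]
Rule 2: /a/ before nasal /n/ → [ã]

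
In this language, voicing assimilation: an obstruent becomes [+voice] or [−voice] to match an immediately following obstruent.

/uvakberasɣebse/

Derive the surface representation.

/k/ before /b/ (voiced) → [g]
/s/ before /ɣ/ (voiced) → [z]
/b/ before /s/ (voiceless) → [p]

[uvagberazɣepse]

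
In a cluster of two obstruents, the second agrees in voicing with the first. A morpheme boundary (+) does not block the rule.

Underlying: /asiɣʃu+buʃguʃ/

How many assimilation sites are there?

2

/ʃ/ after /ɣ/ (voiced) → [ʒ]
/g/ after /ʃ/ (voiceless) → [k]
2 segments change.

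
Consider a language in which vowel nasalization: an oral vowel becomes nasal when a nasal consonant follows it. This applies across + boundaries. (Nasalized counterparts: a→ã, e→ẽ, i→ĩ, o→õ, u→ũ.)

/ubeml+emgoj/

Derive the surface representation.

/e/ before nasal /m/ → [ẽ]
/e/ before nasal /m/ → [ẽ]

[ubẽml+ẽmgoj]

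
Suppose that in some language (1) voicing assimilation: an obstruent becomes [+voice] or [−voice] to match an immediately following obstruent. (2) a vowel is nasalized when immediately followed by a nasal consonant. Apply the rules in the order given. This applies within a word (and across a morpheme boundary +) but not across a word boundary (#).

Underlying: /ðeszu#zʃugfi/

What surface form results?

[ðezzu#sʃukfi]

Rule 1: /s/ before /z/ (voiced) → [z]
Rule 1: /z/ before /ʃ/ (voiceless) → [s]
Rule 1: /g/ before /f/ (voiceless) → [k]
After rule 1: ðezzu#sʃukfi
Rule 2: no segment meets the rule's conditions; no change.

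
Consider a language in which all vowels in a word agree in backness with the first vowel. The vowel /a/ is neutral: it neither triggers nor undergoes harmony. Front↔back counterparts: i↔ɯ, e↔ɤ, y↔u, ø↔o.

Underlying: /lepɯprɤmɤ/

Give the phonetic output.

[lepipreme]

/ɯ/ harmonizes with /e/ ([-back]) → [i]
/ɤ/ harmonizes with /e/ ([-back]) → [e]
/ɤ/ harmonizes with /e/ ([-back]) → [e]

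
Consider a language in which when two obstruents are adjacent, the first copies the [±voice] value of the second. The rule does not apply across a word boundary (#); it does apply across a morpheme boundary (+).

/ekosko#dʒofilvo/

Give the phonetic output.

[ekosko#dʒofilvo]

no segment meets the rule's conditions; no change.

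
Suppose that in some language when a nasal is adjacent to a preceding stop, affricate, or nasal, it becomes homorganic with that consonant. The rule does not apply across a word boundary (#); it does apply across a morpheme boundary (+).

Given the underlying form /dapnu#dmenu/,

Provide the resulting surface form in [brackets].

[dapmu#dnenu]

/n/ after /p/ (labial) → [m]
/m/ after /d/ (alveolar) → [n]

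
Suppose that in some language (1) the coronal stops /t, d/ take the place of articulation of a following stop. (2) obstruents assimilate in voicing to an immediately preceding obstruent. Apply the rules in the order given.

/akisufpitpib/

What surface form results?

[akisufpippib]

Rule 1: /t/ before /p/ (labial) → [p]
After rule 1: akisufpippib
Rule 2: no segment meets the rule's conditions; no change.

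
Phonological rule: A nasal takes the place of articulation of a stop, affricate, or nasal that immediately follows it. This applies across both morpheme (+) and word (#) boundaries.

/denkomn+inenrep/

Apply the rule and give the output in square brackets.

[deŋkonn+inenrep]

/n/ before /k/ (velar) → [ŋ]
/m/ before /n/ (alveolar) → [n]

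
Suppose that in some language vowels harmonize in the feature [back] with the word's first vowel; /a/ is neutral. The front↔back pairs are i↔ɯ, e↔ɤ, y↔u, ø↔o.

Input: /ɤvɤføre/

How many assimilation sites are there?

2

/ø/ harmonizes with /ɤ/ ([+back]) → [o]
/e/ harmonizes with /ɤ/ ([+back]) → [ɤ]
2 segments change.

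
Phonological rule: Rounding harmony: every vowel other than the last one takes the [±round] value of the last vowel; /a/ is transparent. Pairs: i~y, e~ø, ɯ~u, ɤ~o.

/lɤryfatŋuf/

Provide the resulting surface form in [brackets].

[loryfatŋuf]

/ɤ/ harmonizes with /u/ ([+round]) → [o]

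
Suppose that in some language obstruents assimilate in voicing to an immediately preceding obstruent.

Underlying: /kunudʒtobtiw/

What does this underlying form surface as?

[kunudʒdobdiw]

/t/ after /dʒ/ (voiced) → [d]
/t/ after /b/ (voiced) → [d]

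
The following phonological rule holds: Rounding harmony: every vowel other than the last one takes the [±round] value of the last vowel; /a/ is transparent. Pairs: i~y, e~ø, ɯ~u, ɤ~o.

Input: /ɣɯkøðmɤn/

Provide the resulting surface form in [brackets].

/ø/ harmonizes with /ɤ/ ([-round]) → [e]

[ɣɯkeðmɤn]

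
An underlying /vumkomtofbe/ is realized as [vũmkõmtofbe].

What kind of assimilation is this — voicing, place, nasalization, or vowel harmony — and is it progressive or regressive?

/u/→[ũ] /o/→[õ].
Each target copies a feature from the following segment, so the direction is regressive.

nasalization, regressive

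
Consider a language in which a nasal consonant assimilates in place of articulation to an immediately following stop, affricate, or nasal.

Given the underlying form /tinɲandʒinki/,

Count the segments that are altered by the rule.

/n/ before /ɲ/ (palatal) → [ɲ]
/n/ before /dʒ/ (palatal) → [ɲ]
/n/ before /k/ (velar) → [ŋ]
3 segments change.

3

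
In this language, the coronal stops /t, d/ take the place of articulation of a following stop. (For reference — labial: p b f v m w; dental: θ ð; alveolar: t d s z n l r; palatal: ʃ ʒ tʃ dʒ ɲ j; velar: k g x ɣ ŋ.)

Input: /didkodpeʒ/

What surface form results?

/d/ before /k/ (velar) → [g]
/d/ before /p/ (labial) → [b]

[digkobpeʒ]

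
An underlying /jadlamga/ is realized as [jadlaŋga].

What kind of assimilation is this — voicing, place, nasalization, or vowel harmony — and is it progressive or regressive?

place assimilation, regressive

/m/→[ŋ].
Each target copies a feature from the following segment, so the direction is regressive.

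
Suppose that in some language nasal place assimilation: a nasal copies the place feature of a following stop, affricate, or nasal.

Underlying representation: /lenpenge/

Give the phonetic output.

/n/ before /p/ (labial) → [m]
/n/ before /g/ (velar) → [ŋ]

[lempeŋge]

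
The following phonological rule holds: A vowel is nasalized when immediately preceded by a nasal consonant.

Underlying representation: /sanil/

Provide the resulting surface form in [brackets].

/i/ after nasal /n/ → [ĩ]

[sanĩl]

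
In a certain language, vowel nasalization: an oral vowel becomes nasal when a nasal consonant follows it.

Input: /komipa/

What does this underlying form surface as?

[kõmipa]

/o/ before nasal /m/ → [õ]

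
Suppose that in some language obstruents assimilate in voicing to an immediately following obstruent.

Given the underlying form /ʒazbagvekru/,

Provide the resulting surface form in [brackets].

no segment meets the rule's conditions; no change.

[ʒazbagvekru]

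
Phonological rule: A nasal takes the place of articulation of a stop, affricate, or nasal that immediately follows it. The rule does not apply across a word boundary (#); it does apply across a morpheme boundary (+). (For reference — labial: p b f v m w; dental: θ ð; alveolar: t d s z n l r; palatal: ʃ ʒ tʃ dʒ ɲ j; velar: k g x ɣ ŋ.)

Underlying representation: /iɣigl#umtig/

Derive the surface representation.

[iɣigl#untig]

/m/ before /t/ (alveolar) → [n]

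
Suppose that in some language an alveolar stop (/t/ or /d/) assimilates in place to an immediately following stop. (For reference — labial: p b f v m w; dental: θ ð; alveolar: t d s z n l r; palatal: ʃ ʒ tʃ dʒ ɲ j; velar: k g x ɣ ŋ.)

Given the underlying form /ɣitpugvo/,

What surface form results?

[ɣippugvo]

/t/ before /p/ (labial) → [p]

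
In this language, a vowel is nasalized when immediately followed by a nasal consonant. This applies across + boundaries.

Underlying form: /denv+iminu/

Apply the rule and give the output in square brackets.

/e/ before nasal /n/ → [ẽ]
/i/ before nasal /m/ → [ĩ]
/i/ before nasal /n/ → [ĩ]

[dẽnv+ĩmĩnu]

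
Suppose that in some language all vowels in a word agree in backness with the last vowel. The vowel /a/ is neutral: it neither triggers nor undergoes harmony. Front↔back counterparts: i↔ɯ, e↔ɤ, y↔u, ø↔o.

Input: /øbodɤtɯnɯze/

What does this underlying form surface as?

[øbødetinize]

/o/ harmonizes with /e/ ([-back]) → [ø]
/ɤ/ harmonizes with /e/ ([-back]) → [e]
/ɯ/ harmonizes with /e/ ([-back]) → [i]
/ɯ/ harmonizes with /e/ ([-back]) → [i]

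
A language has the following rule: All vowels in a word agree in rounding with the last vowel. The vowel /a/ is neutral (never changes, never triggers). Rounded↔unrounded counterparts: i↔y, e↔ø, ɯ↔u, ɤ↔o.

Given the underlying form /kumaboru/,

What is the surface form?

[kumaboru]

no segment meets the rule's conditions; no change.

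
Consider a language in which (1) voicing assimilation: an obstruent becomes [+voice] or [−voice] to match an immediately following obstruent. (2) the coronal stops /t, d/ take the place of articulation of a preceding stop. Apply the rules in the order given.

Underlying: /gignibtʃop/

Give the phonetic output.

[gigniptʃop]

Rule 1: /b/ before /tʃ/ (voiceless) → [p]
After rule 1: gigniptʃop
Rule 2: no segment meets the rule's conditions; no change.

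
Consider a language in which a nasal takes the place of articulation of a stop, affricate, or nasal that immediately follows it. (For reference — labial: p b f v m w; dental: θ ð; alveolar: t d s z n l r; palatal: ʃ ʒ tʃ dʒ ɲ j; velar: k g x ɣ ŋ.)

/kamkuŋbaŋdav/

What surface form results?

/m/ before /k/ (velar) → [ŋ]
/ŋ/ before /b/ (labial) → [m]
/ŋ/ before /d/ (alveolar) → [n]

[kaŋkumbandav]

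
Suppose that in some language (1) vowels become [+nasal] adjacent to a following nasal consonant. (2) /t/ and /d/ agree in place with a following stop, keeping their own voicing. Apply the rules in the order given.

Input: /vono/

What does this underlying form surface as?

Rule 1: /o/ before nasal /n/ → [õ]
After rule 1: võno
Rule 2: no segment meets the rule's conditions; no change.

[võno]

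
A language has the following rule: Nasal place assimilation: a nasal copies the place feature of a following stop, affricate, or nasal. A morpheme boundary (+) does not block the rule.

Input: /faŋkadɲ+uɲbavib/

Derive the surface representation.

/ɲ/ before /b/ (labial) → [m]

[faŋkadɲ+umbavib]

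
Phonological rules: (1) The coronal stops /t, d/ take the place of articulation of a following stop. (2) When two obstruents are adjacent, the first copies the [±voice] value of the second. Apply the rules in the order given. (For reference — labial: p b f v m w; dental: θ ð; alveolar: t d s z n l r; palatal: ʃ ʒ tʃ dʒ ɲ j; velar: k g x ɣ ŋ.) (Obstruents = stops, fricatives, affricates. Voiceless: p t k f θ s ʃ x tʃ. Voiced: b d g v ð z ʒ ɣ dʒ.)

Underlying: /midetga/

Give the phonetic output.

[midegga]

Rule 1: /t/ before /g/ (velar) → [k]
After rule 1: midekga
Rule 2: /k/ before /g/ (voiced) → [g]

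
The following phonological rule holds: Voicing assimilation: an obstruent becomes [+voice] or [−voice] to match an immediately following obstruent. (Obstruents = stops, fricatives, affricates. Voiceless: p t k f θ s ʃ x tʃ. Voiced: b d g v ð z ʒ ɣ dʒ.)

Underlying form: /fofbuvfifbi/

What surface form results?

[fovbuffivbi]

/f/ before /b/ (voiced) → [v]
/v/ before /f/ (voiceless) → [f]
/f/ before /b/ (voiced) → [v]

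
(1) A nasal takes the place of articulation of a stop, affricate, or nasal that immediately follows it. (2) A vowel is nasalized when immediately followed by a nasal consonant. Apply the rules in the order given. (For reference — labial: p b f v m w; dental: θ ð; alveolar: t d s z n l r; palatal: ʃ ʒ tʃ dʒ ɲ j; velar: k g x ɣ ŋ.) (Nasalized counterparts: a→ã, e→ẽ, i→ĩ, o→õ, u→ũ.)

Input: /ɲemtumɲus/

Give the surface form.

Rule 1: /m/ before /t/ (alveolar) → [n]
Rule 1: /m/ before /ɲ/ (palatal) → [ɲ]
After rule 1: ɲentuɲɲus
Rule 2: /e/ before nasal /n/ → [ẽ]
Rule 2: /u/ before nasal /ɲ/ → [ũ]

[ɲẽntũɲɲus]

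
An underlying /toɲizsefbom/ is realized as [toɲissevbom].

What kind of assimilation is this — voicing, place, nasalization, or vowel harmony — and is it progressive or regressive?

/z/→[s] /f/→[v].
Each target copies a feature from the following segment, so the direction is regressive.

voicing assimilation, regressive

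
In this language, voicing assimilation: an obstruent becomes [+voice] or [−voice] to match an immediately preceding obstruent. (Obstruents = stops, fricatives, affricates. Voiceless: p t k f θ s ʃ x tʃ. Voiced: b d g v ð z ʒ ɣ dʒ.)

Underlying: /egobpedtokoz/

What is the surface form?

[egobbeddokoz]

/p/ after /b/ (voiced) → [b]
/t/ after /d/ (voiced) → [d]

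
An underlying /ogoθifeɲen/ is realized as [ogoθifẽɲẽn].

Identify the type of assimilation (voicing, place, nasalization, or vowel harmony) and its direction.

nasalization, regressive

/e/→[ẽ] /e/→[ẽ].
Each target copies a feature from the following segment, so the direction is regressive.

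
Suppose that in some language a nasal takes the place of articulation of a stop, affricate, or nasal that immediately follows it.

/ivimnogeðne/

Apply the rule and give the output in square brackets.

/m/ before /n/ (alveolar) → [n]

[ivinnogeðne]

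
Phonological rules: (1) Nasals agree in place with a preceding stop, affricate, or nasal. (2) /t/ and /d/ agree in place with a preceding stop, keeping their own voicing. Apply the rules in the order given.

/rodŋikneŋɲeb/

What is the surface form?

Rule 1: /ŋ/ after /d/ (alveolar) → [n]
Rule 1: /n/ after /k/ (velar) → [ŋ]
Rule 1: /ɲ/ after /ŋ/ (velar) → [ŋ]
After rule 1: rodnikŋeŋŋeb
Rule 2: no segment meets the rule's conditions; no change.

[rodnikŋeŋŋeb]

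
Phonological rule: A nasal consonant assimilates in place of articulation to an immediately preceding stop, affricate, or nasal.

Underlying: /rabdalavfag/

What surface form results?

no segment meets the rule's conditions; no change.

[rabdalavfag]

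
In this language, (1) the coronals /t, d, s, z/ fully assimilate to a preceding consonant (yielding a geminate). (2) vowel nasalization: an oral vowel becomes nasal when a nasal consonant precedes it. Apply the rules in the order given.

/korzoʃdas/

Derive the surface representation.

[korroʃʃas]

Rule 1: /z/ after /r/ → [r] (total assimilation)
Rule 1: /d/ after /ʃ/ → [ʃ] (total assimilation)
After rule 1: korroʃʃas
Rule 2: no segment meets the rule's conditions; no change.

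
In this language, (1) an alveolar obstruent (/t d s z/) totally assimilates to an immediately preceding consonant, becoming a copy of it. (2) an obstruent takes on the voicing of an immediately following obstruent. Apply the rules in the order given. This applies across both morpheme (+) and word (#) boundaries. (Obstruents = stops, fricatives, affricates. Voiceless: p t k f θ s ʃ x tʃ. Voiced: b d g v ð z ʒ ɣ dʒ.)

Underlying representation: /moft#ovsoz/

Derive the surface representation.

Rule 1: /t/ after /f/ → [f] (total assimilation)
Rule 1: /s/ after /v/ → [v] (total assimilation)
After rule 1: moff#ovvoz
Rule 2: no segment meets the rule's conditions; no change.

[moff#ovvoz]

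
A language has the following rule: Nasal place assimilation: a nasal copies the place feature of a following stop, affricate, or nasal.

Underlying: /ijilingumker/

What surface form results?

[ijiliŋguŋker]

/n/ before /g/ (velar) → [ŋ]
/m/ before /k/ (velar) → [ŋ]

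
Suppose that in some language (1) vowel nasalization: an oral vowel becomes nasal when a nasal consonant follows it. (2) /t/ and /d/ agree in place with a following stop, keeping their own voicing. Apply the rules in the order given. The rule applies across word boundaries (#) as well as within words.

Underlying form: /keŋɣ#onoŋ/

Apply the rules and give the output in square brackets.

Rule 1: /e/ before nasal /ŋ/ → [ẽ]
Rule 1: /o/ before nasal /n/ → [õ]
Rule 1: /o/ before nasal /ŋ/ → [õ]
After rule 1: kẽŋɣ#õnõŋ
Rule 2: no segment meets the rule's conditions; no change.

[kẽŋɣ#õnõŋ]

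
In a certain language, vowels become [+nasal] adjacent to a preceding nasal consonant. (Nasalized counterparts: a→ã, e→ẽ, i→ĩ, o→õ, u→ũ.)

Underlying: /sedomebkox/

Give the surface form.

/e/ after nasal /m/ → [ẽ]

[sedomẽbkox]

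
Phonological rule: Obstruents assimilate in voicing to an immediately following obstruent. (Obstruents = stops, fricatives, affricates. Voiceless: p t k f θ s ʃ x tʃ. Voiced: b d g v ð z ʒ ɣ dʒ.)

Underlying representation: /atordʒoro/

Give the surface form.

no segment meets the rule's conditions; no change.

[atordʒoro]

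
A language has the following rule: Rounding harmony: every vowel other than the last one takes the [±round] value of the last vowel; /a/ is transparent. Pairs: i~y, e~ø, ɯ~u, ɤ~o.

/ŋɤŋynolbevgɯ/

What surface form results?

/y/ harmonizes with /ɯ/ ([-round]) → [i]
/o/ harmonizes with /ɯ/ ([-round]) → [ɤ]

[ŋɤŋinɤlbevgɯ]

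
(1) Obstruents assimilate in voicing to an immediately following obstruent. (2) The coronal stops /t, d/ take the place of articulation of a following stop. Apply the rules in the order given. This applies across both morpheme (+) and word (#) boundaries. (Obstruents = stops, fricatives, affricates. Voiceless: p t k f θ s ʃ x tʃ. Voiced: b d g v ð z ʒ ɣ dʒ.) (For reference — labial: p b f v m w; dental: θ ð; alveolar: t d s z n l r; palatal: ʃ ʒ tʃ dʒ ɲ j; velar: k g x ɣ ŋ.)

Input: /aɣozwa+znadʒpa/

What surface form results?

[aɣozwa+znatʃpa]

Rule 1: /dʒ/ before /p/ (voiceless) → [tʃ]
After rule 1: aɣozwa+znatʃpa
Rule 2: no segment meets the rule's conditions; no change.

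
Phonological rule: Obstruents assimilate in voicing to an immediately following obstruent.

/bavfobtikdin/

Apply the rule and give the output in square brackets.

[baffoptigdin]

/v/ before /f/ (voiceless) → [f]
/b/ before /t/ (voiceless) → [p]
/k/ before /d/ (voiced) → [g]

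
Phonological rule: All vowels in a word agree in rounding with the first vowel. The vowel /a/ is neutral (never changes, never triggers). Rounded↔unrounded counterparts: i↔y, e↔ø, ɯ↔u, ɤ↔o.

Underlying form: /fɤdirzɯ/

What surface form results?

[fɤdirzɯ]

no segment meets the rule's conditions; no change.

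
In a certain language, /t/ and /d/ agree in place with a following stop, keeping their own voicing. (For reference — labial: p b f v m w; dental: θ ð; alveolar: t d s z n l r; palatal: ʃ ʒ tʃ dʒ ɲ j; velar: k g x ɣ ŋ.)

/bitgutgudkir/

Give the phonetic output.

[bikgukgugkir]

/t/ before /g/ (velar) → [k]
/t/ before /g/ (velar) → [k]
/d/ before /k/ (velar) → [g]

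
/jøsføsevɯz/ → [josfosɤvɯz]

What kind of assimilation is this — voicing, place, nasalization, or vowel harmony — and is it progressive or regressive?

vowel harmony, regressive

/ø/→[o] /ø/→[o] /e/→[ɤ].
Vowels agree with the last vowel, so the harmony is regressive.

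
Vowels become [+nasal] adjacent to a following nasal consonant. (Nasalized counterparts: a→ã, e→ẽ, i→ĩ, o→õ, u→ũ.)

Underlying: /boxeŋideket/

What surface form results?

[boxẽŋideket]

/e/ before nasal /ŋ/ → [ẽ]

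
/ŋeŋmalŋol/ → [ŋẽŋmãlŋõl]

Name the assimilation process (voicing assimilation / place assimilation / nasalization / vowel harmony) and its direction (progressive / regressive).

/e/→[ẽ] /a/→[ã] /o/→[õ].
Each target copies a feature from the preceding segment, so the direction is progressive.

nasalization, progressive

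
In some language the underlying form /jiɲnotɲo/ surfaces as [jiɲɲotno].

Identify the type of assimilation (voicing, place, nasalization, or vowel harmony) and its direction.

place assimilation, progressive

/n/→[ɲ] /ɲ/→[n].
Each target copies a feature from the preceding segment, so the direction is progressive.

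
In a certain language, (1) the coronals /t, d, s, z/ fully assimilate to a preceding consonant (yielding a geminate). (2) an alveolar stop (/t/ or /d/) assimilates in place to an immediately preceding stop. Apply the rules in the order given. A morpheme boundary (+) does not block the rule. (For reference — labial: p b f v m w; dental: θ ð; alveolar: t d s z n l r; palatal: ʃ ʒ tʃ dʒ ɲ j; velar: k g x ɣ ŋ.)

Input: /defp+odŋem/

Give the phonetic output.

Rule 1: no segment meets the rule's conditions; no change.
After rule 1: defp+odŋem
Rule 2: no segment meets the rule's conditions; no change.

[defp+odŋem]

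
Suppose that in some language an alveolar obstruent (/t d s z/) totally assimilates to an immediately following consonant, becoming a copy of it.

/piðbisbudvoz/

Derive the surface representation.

/s/ before /b/ → [b] (total assimilation)
/d/ before /v/ → [v] (total assimilation)

[piðbibbuvvoz]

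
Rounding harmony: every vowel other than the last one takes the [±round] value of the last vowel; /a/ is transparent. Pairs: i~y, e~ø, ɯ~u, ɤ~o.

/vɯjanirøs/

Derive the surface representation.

/ɯ/ harmonizes with /ø/ ([+round]) → [u]
/i/ harmonizes with /ø/ ([+round]) → [y]

[vujanyrøs]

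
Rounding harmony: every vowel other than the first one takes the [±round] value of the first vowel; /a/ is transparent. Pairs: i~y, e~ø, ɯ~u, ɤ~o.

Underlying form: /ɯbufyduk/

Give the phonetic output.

[ɯbɯfidɯk]

/u/ harmonizes with /ɯ/ ([-round]) → [ɯ]
/y/ harmonizes with /ɯ/ ([-round]) → [i]
/u/ harmonizes with /ɯ/ ([-round]) → [ɯ]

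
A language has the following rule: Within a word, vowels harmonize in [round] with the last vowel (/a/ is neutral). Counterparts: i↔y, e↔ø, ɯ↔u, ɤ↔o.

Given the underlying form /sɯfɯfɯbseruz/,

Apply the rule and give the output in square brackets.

[sufufubsøruz]

/ɯ/ harmonizes with /u/ ([+round]) → [u]
/ɯ/ harmonizes with /u/ ([+round]) → [u]
/ɯ/ harmonizes with /u/ ([+round]) → [u]
/e/ harmonizes with /u/ ([+round]) → [ø]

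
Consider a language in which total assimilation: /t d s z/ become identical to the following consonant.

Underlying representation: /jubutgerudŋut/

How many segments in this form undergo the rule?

/t/ before /g/ → [g] (total assimilation)
/d/ before /ŋ/ → [ŋ] (total assimilation)
2 segments change.

2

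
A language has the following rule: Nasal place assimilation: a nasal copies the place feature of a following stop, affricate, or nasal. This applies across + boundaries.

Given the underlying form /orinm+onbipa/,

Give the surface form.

/n/ before /m/ (labial) → [m]
/n/ before /b/ (labial) → [m]

[orimm+ombipa]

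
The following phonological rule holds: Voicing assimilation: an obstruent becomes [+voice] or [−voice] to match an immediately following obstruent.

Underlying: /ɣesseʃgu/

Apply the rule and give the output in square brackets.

/ʃ/ before /g/ (voiced) → [ʒ]

[ɣesseʒgu]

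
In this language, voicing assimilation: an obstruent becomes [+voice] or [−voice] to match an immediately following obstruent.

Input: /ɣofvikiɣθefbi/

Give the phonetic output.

[ɣovvikixθevbi]

/f/ before /v/ (voiced) → [v]
/ɣ/ before /θ/ (voiceless) → [x]
/f/ before /b/ (voiced) → [v]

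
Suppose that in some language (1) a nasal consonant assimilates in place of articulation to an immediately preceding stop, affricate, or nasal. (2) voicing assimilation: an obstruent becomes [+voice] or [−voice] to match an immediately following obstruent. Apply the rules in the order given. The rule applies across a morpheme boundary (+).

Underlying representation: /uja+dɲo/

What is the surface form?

[uja+dno]

Rule 1: /ɲ/ after /d/ (alveolar) → [n]
After rule 1: uja+dno
Rule 2: no segment meets the rule's conditions; no change.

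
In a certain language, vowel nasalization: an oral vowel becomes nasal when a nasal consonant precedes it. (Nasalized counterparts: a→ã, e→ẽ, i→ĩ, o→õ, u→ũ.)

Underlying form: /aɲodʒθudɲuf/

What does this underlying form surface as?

/o/ after nasal /ɲ/ → [õ]
/u/ after nasal /ɲ/ → [ũ]

[aɲõdʒθudɲũf]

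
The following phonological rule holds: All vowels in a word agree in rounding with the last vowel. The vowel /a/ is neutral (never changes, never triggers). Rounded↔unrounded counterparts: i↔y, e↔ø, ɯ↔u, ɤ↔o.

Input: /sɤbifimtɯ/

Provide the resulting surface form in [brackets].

no segment meets the rule's conditions; no change.

[sɤbifimtɯ]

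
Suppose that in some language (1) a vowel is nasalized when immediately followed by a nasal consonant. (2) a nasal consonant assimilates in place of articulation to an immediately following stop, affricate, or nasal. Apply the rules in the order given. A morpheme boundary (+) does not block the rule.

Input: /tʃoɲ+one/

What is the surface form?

[tʃõɲ+õne]

Rule 1: /o/ before nasal /ɲ/ → [õ]
Rule 1: /o/ before nasal /n/ → [õ]
After rule 1: tʃõɲ+õne
Rule 2: no segment meets the rule's conditions; no change.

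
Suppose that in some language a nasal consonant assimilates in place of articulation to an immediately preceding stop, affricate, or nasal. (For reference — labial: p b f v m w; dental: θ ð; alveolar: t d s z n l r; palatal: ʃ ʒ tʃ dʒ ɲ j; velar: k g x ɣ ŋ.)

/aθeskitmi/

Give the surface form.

/m/ after /t/ (alveolar) → [n]

[aθeskitni]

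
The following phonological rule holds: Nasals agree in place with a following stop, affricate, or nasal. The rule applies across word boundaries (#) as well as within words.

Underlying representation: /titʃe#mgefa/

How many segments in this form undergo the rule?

/m/ before /g/ (velar) → [ŋ]
1 segment changes.

1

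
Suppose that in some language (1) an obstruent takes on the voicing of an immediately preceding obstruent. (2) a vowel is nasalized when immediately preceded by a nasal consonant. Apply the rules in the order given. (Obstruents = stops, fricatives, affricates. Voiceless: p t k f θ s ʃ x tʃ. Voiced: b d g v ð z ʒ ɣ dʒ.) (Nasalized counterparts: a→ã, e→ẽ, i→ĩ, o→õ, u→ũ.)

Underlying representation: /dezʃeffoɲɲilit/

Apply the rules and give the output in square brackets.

Rule 1: /ʃ/ after /z/ (voiced) → [ʒ]
After rule 1: dezʒeffoɲɲilit
Rule 2: /i/ after nasal /ɲ/ → [ĩ]

[dezʒeffoɲɲĩlit]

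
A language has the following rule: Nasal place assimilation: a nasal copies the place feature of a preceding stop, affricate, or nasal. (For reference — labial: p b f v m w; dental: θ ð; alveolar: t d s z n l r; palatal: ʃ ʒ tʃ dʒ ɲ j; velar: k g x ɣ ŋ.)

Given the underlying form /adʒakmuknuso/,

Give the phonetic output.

/m/ after /k/ (velar) → [ŋ]
/n/ after /k/ (velar) → [ŋ]

[adʒakŋukŋuso]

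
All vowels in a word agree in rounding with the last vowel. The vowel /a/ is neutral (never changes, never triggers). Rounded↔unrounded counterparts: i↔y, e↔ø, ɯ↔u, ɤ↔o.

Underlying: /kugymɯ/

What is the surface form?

/u/ harmonizes with /ɯ/ ([-round]) → [ɯ]
/y/ harmonizes with /ɯ/ ([-round]) → [i]

[kɯgimɯ]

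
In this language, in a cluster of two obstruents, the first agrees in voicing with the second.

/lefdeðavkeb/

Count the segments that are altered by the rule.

/f/ before /d/ (voiced) → [v]
/v/ before /k/ (voiceless) → [f]
2 segments change.

2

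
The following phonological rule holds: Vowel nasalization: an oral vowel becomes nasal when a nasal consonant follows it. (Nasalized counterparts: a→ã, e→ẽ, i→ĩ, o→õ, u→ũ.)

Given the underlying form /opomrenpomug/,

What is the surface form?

/o/ before nasal /m/ → [õ]
/e/ before nasal /n/ → [ẽ]
/o/ before nasal /m/ → [õ]

[opõmrẽnpõmug]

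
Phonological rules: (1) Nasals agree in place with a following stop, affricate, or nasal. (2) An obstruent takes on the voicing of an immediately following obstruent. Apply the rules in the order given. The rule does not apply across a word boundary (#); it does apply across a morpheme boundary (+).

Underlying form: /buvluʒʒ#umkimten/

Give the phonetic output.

[buvluʒʒ#uŋkinten]

Rule 1: /m/ before /k/ (velar) → [ŋ]
Rule 1: /m/ before /t/ (alveolar) → [n]
After rule 1: buvluʒʒ#uŋkinten
Rule 2: no segment meets the rule's conditions; no change.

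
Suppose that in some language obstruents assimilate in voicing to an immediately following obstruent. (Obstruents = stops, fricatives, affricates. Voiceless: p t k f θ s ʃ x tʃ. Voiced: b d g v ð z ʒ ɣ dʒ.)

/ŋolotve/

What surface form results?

/t/ before /v/ (voiced) → [d]

[ŋolodve]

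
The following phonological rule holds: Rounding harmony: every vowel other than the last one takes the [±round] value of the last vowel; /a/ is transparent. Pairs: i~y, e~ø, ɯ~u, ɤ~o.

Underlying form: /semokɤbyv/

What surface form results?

[sømokobyv]

/e/ harmonizes with /y/ ([+round]) → [ø]
/ɤ/ harmonizes with /y/ ([+round]) → [o]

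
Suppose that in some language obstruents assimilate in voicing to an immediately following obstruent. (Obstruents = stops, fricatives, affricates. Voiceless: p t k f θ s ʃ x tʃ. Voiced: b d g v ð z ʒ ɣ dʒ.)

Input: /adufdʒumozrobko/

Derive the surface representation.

/f/ before /dʒ/ (voiced) → [v]
/b/ before /k/ (voiceless) → [p]

[aduvdʒumozropko]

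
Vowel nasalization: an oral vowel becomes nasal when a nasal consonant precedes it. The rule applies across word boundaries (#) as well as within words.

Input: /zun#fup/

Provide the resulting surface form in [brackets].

[zun#fup]

no segment meets the rule's conditions; no change.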